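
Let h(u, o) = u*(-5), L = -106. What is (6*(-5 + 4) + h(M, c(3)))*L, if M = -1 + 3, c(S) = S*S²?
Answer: 1696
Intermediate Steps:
c(S) = S³
M = 2
h(u, o) = -5*u
(6*(-5 + 4) + h(M, c(3)))*L = (6*(-5 + 4) - 5*2)*(-106) = (6*(-1) - 10)*(-106) = (-6 - 10)*(-106) = -16*(-106) = 1696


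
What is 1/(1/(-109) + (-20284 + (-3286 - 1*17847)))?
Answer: -109/4514454 ≈ -2.4145e-5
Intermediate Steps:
1/(1/(-109) + (-20284 + (-3286 - 1*17847))) = 1/(-1/109 + (-20284 + (-3286 - 17847))) = 1/(-1/109 + (-20284 - 21133)) = 1/(-1/109 - 41417) = 1/(-4514454/109) = -109/4514454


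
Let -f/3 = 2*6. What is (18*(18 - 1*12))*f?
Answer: -3888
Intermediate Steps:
f = -36 (f = -6*6 = -3*12 = -36)
(18*(18 - 1*12))*f = (18*(18 - 1*12))*(-36) = (18*(18 - 12))*(-36) = (18*6)*(-36) = 108*(-36) = -3888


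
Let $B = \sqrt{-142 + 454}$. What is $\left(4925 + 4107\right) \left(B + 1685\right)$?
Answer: $15218920 + 18064 \sqrt{78} \approx 1.5378 \cdot 10^{7}$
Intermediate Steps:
$B = 2 \sqrt{78}$ ($B = \sqrt{312} = 2 \sqrt{78} \approx 17.664$)
$\left(4925 + 4107\right) \left(B + 1685\right) = \left(4925 + 4107\right) \left(2 \sqrt{78} + 1685\right) = 9032 \left(1685 + 2 \sqrt{78}\right) = 15218920 + 18064 \sqrt{78}$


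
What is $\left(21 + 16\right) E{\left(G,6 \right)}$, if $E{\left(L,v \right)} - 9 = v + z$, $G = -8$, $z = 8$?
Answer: $851$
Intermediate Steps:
$E{\left(L,v \right)} = 17 + v$ ($E{\left(L,v \right)} = 9 + \left(v + 8\right) = 9 + \left(8 + v\right) = 17 + v$)
$\left(21 + 16\right) E{\left(G,6 \right)} = \left(21 + 16\right) \left(17 + 6\right) = 37 \cdot 23 = 851$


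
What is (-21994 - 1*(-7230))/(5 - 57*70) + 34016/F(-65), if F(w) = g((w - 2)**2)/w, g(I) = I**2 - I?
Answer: 36079235056/10035541065 ≈ 3.5951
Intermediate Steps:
F(w) = (-2 + w)**2*(-1 + (-2 + w)**2)/w (F(w) = ((w - 2)**2*(-1 + (w - 2)**2))/w = ((-2 + w)**2*(-1 + (-2 + w)**2))/w = (-2 + w)**2*(-1 + (-2 + w)**2)/w)
(-21994 - 1*(-7230))/(5 - 57*70) + 34016/F(-65) = (-21994 - 1*(-7230))/(5 - 57*70) + 34016/(((-2 - 65)**2*(-1 + (-2 - 65)**2)/(-65))) = (-21994 + 7230)/(5 - 3990) + 34016/((-1/65*(-67)**2*(-1 + (-67)**2))) = -14764/(-3985) + 34016/((-1/65*4489*(-1 + 4489))) = -14764*(-1/3985) + 34016/((-1/65*4489*4488)) = 14764/3985 + 34016/(-20146632/65) = 14764/3985 + 34016*(-65/20146632) = 14764/3985 - 276380/2518329 = 36079235056/10035541065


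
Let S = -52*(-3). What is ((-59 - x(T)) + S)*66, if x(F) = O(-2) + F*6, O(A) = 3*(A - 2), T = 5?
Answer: 5214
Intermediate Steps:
O(A) = -6 + 3*A (O(A) = 3*(-2 + A) = -6 + 3*A)
S = 156
x(F) = -12 + 6*F (x(F) = (-6 + 3*(-2)) + F*6 = (-6 - 6) + 6*F = -12 + 6*F)
((-59 - x(T)) + S)*66 = ((-59 - (-12 + 6*5)) + 156)*66 = ((-59 - (-12 + 30)) + 156)*66 = ((-59 - 1*18) + 156)*66 = ((-59 - 18) + 156)*66 = (-77 + 156)*66 = 79*66 = 5214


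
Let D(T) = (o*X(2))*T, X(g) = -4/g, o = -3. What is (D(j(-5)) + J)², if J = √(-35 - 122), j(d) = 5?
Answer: (30 + I*√157)² ≈ 743.0 + 751.8*I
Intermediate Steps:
D(T) = 6*T (D(T) = (-(-12)/2)*T = (-3*(-2))*T = 6*T)
J = I*√157 (J = √(-157) = I*√157 ≈ 12.53*I)
(D(j(-5)) + J)² = (6*5 + I*√157)² = (30 + I*√157)²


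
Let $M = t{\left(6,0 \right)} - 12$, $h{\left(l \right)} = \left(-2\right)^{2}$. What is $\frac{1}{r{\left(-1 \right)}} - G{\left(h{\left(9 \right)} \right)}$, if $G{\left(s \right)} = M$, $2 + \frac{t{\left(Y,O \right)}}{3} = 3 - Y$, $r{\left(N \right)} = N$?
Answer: $26$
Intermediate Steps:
$h{\left(l \right)} = 4$
$t{\left(Y,O \right)} = 3 - 3 Y$ ($t{\left(Y,O \right)} = -6 + 3 \left(3 - Y\right) = -6 - \left(-9 + 3 Y\right) = 3 - 3 Y$)
$M = -27$ ($M = \left(3 - 18\right) - 12 = -15 - 12 = -27$)
$G{\left(s \right)} = -27$
$\frac{1}{r{\left(-1 \right)}} - G{\left(h{\left(9 \right)} \right)} = \frac{1}{-1} - -27 = -1 + 27 = 26$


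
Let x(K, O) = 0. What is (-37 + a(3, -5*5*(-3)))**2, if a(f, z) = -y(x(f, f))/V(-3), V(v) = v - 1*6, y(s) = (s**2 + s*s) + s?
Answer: 1369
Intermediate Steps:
y(s) = s + 2*s**2 (y(s) = (s**2 + s**2) + s = 2*s**2 + s = s + 2*s**2)
V(v) = -6 + v (V(v) = v - 6 = -6 + v)
a(f, z) = 0 (a(f, z) = -0*(1 + 2*0)/(-6 - 3) = -0*(1 + 0)/(-9) = -0*1*(-1)/9 = -0*(-1)/9 = -1*0 = 0)
(-37 + a(3, -5*5*(-3)))**2 = (-37 + 0)**2 = (-37)**2 = 1369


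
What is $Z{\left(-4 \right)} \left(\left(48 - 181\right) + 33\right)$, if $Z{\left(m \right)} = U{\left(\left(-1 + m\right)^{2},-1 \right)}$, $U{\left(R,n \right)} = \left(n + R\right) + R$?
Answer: $-4900$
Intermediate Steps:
$U{\left(R,n \right)} = n + 2 R$ ($U{\left(R,n \right)} = \left(R + n\right) + R = n + 2 R$)
$Z{\left(m \right)} = -1 + 2 \left(-1 + m\right)^{2}$
$Z{\left(-4 \right)} \left(\left(48 - 181\right) + 33\right) = \left(-1 + 2 \left(-1 - 4\right)^{2}\right) \left(\left(48 - 181\right) + 33\right) = \left(-1 + 2 \left(-5\right)^{2}\right) \left(-133 + 33\right) = \left(-1 + 2 \cdot 25\right) \left(-100\right) = \left(-1 + 50\right) \left(-100\right) = 49 \left(-100\right) = -4900$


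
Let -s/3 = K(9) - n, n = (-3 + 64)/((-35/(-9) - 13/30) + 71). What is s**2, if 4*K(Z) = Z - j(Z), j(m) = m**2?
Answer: 143129048976/44903401 ≈ 3187.5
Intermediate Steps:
K(Z) = -Z**2/4 + Z/4 (K(Z) = (Z - Z**2)/4 = -Z**2/4 + Z/4)
n = 5490/6701 (n = 61/((-35*(-1/9) - 13*1/30) + 71) = 61/((35/9 - 13/30) + 71) = 61/(311/90 + 71) = 61/(6701/90) = 61*(90/6701) = 5490/6701 ≈ 0.81928)
s = 378324/6701 (s = -3*((1/4)*9*(1 - 1*9) - 1*5490/6701) = -3*((1/4)*9*(1 - 9) - 5490/6701) = -3*((1/4)*9*(-8) - 5490/6701) = -3*(-18 - 5490/6701) = -3*(-126108/6701) = 378324/6701 ≈ 56.458)
s**2 = (378324/6701)**2 = 143129048976/44903401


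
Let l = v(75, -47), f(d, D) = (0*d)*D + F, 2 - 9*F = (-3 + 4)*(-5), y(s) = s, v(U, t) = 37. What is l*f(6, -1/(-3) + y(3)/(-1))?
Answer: 259/9 ≈ 28.778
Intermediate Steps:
F = 7/9 (F = 2/9 - (-3 + 4)*(-5)/9 = 2/9 - (-5)/9 = 2/9 - ⅑*(-5) = 2/9 + 5/9 = 7/9 ≈ 0.77778)
f(d, D) = 7/9 (f(d, D) = (0*d)*D + 7/9 = 0*D + 7/9 = 0 + 7/9 = 7/9)
l = 37
l*f(6, -1/(-3) + y(3)/(-1)) = 37*(7/9) = 259/9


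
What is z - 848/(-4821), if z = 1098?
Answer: 5294306/4821 ≈ 1098.2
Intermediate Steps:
z - 848/(-4821) = 1098 - 848/(-4821) = 1098 - 848*(-1)/4821 = 1098 - 1*(-848/4821) = 1098 + 848/4821 = 5294306/4821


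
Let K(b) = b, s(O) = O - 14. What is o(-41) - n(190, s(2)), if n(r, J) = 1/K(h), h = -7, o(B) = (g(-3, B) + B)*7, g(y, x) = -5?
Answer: -2253/7 ≈ -321.86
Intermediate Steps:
s(O) = -14 + O
o(B) = -35 + 7*B (o(B) = (-5 + B)*7 = -35 + 7*B)
n(r, J) = -⅐ (n(r, J) = 1/(-7) = -⅐)
o(-41) - n(190, s(2)) = (-35 + 7*(-41)) - 1*(-⅐) = (-35 - 287) + ⅐ = -322 + ⅐ = -2253/7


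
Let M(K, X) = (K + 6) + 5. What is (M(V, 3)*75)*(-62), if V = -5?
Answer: -27900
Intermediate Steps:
M(K, X) = 11 + K (M(K, X) = (6 + K) + 5 = 11 + K)
(M(V, 3)*75)*(-62) = ((11 - 5)*75)*(-62) = (6*75)*(-62) = 450*(-62) = -27900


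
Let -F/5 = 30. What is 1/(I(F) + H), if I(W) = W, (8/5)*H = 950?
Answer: 4/1775 ≈ 0.0022535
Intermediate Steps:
F = -150 (F = -5*30 = -150)
H = 2375/4 (H = (5/8)*950 = 2375/4 ≈ 593.75)
1/(I(F) + H) = 1/(-150 + 2375/4) = 1/(1775/4) = 4/1775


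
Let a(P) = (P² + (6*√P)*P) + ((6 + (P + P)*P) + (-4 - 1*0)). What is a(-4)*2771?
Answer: 138550 - 133008*I ≈ 1.3855e+5 - 1.3301e+5*I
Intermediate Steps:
a(P) = 2 + 3*P² + 6*P^(3/2) (a(P) = (P² + 6*P^(3/2)) + ((6 + (2*P)*P) + (-4 + 0)) = (P² + 6*P^(3/2)) + ((6 + 2*P²) - 4) = (P² + 6*P^(3/2)) + (2 + 2*P²) = 2 + 3*P² + 6*P^(3/2))
a(-4)*2771 = (2 + 3*(-4)² + 6*(-4)^(3/2))*2771 = (2 + 3*16 + 6*(-8*I))*2771 = (2 + 48 - 48*I)*2771 = (50 - 48*I)*2771 = 138550 - 133008*I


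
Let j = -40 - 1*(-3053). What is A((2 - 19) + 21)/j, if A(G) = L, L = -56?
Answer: -56/3013 ≈ -0.018586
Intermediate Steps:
A(G) = -56
j = 3013 (j = -40 + 3053 = 3013)
A((2 - 19) + 21)/j = -56/3013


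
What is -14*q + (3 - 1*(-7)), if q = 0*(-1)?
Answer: 10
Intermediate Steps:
q = 0
-14*q + (3 - 1*(-7)) = -14*0 + (3 - 1*(-7)) = 0 + (3 + 7) = 0 + 10 = 10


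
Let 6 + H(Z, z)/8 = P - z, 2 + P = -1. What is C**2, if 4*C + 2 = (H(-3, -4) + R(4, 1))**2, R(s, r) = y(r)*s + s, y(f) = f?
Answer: 261121/4 ≈ 65280.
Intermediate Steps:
P = -3 (P = -2 - 1 = -3)
H(Z, z) = -72 - 8*z (H(Z, z) = -48 + 8*(-3 - z) = -48 + (-24 - 8*z) = -72 - 8*z)
R(s, r) = s + r*s (R(s, r) = r*s + s = s + r*s)
C = 511/2 (C = -1/2 + ((-72 - 8*(-4)) + 4*(1 + 1))**2/4 = -1/2 + ((-72 + 32) + 4*2)**2/4 = -1/2 + (-40 + 8)**2/4 = -1/2 + (1/4)*(-32)**2 = -1/2 + (1/4)*1024 = -1/2 + 256 = 511/2 ≈ 255.50)
C**2 = (511/2)**2 = 261121/4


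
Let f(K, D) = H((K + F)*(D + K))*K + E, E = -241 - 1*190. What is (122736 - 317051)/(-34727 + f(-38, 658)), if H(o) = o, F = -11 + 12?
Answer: -194315/836562 ≈ -0.23228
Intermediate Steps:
F = 1
E = -431 (E = -241 - 190 = -431)
f(K, D) = -431 + K*(1 + K)*(D + K) (f(K, D) = ((K + 1)*(D + K))*K - 431 = ((1 + K)*(D + K))*K - 431 = K*(1 + K)*(D + K) - 431 = -431 + K*(1 + K)*(D + K))
(122736 - 317051)/(-34727 + f(-38, 658)) = (122736 - 317051)/(-34727 + (-431 - 38*(658 - 38 + (-38)² + 658*(-38)))) = -194315/(-34727 + (-431 - 38*(658 - 38 + 1444 - 25004))) = -194315/(-34727 + (-431 - 38*(-22940))) = -194315/(-34727 + (-431 + 871720)) = -194315/(-34727 + 871289) = -194315/836562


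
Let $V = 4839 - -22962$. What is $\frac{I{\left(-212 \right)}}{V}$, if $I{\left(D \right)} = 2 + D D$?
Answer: $\frac{4994}{3089} \approx 1.6167$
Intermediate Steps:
$I{\left(D \right)} = 2 + D^{2}$
$V = 27801$ ($V = 4839 + 22962 = 27801$)
$\frac{I{\left(-212 \right)}}{V} = \frac{2 + \left(-212\right)^{2}}{27801} = \left(2 + 44944\right) \frac{1}{27801} = 44946 \cdot \frac{1}{27801} = \frac{4994}{3089}$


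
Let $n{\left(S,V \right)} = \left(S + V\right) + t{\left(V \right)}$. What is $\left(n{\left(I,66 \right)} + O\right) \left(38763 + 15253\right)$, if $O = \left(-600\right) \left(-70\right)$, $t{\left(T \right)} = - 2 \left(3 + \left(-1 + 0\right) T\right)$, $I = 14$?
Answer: $2279799296$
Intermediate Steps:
$t{\left(T \right)} = -6 + 2 T$ ($t{\left(T \right)} = - 2 \left(3 - T\right) = -6 + 2 T$)
$O = 42000$
$n{\left(S,V \right)} = -6 + S + 3 V$ ($n{\left(S,V \right)} = \left(S + V\right) + \left(-6 + 2 V\right) = -6 + S + 3 V$)
$\left(n{\left(I,66 \right)} + O\right) \left(38763 + 15253\right) = \left(\left(-6 + 14 + 3 \cdot 66\right) + 42000\right) \left(38763 + 15253\right) = \left(\left(-6 + 14 + 198\right) + 42000\right) 54016 = \left(206 + 42000\right) 54016 = 42206 \cdot 54016 = 2279799296$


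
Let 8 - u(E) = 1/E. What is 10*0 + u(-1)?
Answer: 9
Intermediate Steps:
u(E) = 8 - 1/E
10*0 + u(-1) = 10*0 + (8 - 1/(-1)) = 0 + (8 - 1*(-1)) = 0 + (8 + 1) = 0 + 9 = 9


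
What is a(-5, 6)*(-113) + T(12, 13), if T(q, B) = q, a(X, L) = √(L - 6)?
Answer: 12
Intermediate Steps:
a(X, L) = √(-6 + L)
a(-5, 6)*(-113) + T(12, 13) = √(-6 + 6)*(-113) + 12 = √0*(-113) + 12 = 0*(-113) + 12 = 0 + 12 = 12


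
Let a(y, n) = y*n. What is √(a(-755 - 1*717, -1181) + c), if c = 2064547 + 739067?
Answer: √4542046 ≈ 2131.2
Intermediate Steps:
a(y, n) = n*y
c = 2803614
√(a(-755 - 1*717, -1181) + c) = √(-1181*(-755 - 1*717) + 2803614) = √(-1181*(-755 - 717) + 2803614) = √(-1181*(-1472) + 2803614) = √(1738432 + 2803614) = √4542046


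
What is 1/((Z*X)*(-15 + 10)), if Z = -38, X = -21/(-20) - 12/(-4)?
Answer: 2/1539 ≈ 0.0012995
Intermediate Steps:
X = 81/20 (X = -21*(-1/20) - 12*(-1/4) = 21/20 + 3 = 81/20 ≈ 4.0500)
1/((Z*X)*(-15 + 10)) = 1/((-38*81/20)*(-15 + 10)) = 1/(-1539/10*(-5)) = 1/(1539/2) = 2/1539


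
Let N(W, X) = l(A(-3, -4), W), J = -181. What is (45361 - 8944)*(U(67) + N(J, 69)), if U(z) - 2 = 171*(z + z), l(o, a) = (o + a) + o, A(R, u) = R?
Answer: 827721993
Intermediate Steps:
l(o, a) = a + 2*o (l(o, a) = (a + o) + o = a + 2*o)
N(W, X) = -6 + W (N(W, X) = W + 2*(-3) = W - 6 = -6 + W)
U(z) = 2 + 342*z (U(z) = 2 + 171*(z + z) = 2 + 171*(2*z) = 2 + 342*z)
(45361 - 8944)*(U(67) + N(J, 69)) = (45361 - 8944)*((2 + 342*67) + (-6 - 181)) = 36417*((2 + 22914) - 187) = 36417*(22916 - 187) = 36417*22729 = 827721993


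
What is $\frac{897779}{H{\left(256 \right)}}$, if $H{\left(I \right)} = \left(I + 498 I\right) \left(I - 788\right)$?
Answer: $- \frac{897779}{67959808} \approx -0.01321$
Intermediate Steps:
$H{\left(I \right)} = 499 I \left(-788 + I\right)$
$\frac{897779}{H{\left(256 \right)}} = \frac{897779}{499 \cdot 256 \left(-788 + 256\right)} = \frac{897779}{499 \cdot 256 \left(-532\right)} = \frac{897779}{-67959808} = 897779 \left(- \frac{1}{67959808}\right) = - \frac{897779}{67959808}$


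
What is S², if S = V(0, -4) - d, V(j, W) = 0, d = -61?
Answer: 3721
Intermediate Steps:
S = 61 (S = 0 - 1*(-61) = 0 + 61 = 61)
S² = 61² = 3721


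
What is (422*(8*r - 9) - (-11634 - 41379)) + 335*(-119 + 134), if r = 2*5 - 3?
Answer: 77872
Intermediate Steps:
r = 7 (r = 10 - 3 = 7)
(422*(8*r - 9) - (-11634 - 41379)) + 335*(-119 + 134) = (422*(8*7 - 9) - (-11634 - 41379)) + 335*(-119 + 134) = (422*(56 - 9) - 1*(-53013)) + 335*15 = (422*47 + 53013) + 5025 = (19834 + 53013) + 5025 = 72847 + 5025 = 77872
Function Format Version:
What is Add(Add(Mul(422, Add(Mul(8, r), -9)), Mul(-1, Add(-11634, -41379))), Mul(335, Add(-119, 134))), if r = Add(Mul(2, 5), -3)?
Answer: 77872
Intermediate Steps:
r = 7 (r = Add(10, -3) = 7)
Add(Add(Mul(422, Add(Mul(8, r), -9)), Mul(-1, Add(-11634, -41379))), Mul(335, Add(-119, 134))) = Add(Add(Mul(422, Add(Mul(8, 7), -9)), Mul(-1, Add(-11634, -41379))), Mul(335, Add(-119, 134))) = Add(Add(Mul(422, Add(56, -9)), Mul(-1, -53013)), Mul(335, 15)) = Add(Add(Mul(422, 47), 53013), 5025) = Add(Add(19834, 53013), 5025) = Add(72847, 5025) = 77872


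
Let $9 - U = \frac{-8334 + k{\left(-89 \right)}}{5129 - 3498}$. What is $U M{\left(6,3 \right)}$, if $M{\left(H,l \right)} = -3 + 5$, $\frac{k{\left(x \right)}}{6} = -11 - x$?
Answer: $\frac{45090}{1631} \approx 27.646$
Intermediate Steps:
$k{\left(x \right)} = -66 - 6 x$ ($k{\left(x \right)} = 6 \left(-11 - x\right) = -66 - 6 x$)
$M{\left(H,l \right)} = 2$
$U = \frac{22545}{1631}$ ($U = 9 - \frac{-8334 - -468}{5129 - 3498} = 9 - \frac{-8334 + \left(-66 + 534\right)}{1631} = 9 - \left(-8334 + 468\right) \frac{1}{1631} = 9 - \left(-7866\right) \frac{1}{1631} = 9 - - \frac{7866}{1631} = 9 + \frac{7866}{1631} = \frac{22545}{1631} \approx 13.823$)
$U M{\left(6,3 \right)} = \frac{22545}{1631} \cdot 2 = \frac{45090}{1631}$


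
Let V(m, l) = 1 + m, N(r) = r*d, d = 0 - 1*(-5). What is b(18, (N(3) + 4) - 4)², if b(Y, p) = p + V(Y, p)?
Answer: 1156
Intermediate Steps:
d = 5 (d = 0 + 5 = 5)
N(r) = 5*r (N(r) = r*5 = 5*r)
b(Y, p) = 1 + Y + p (b(Y, p) = p + (1 + Y) = 1 + Y + p)
b(18, (N(3) + 4) - 4)² = (1 + 18 + ((5*3 + 4) - 4))² = (1 + 18 + ((15 + 4) - 4))² = (1 + 18 + (19 - 4))² = (1 + 18 + 15)² = 34² = 1156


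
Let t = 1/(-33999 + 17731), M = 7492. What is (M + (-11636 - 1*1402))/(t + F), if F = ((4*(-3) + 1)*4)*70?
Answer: 90222328/50105441 ≈ 1.8006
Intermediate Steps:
t = -1/16268 (t = 1/(-16268) = -1/16268 ≈ -6.1470e-5)
F = -3080 (F = ((-12 + 1)*4)*70 = -11*4*70 = -44*70 = -3080)
(M + (-11636 - 1*1402))/(t + F) = (7492 + (-11636 - 1*1402))/(-1/16268 - 3080) = (7492 + (-11636 - 1402))/(-50105441/16268) = (7492 - 13038)*(-16268/50105441) = -5546*(-16268/50105441) = 90222328/50105441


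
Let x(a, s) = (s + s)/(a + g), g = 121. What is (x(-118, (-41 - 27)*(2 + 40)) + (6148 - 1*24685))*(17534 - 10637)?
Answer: -140981577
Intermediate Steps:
x(a, s) = 2*s/(121 + a) (x(a, s) = (s + s)/(a + 121) = (2*s)/(121 + a) = 2*s/(121 + a))
(x(-118, (-41 - 27)*(2 + 40)) + (6148 - 1*24685))*(17534 - 10637) = (2*((-41 - 27)*(2 + 40))/(121 - 118) + (6148 - 1*24685))*(17534 - 10637) = (2*(-68*42)/3 + (6148 - 24685))*6897 = (2*(-2856)*(⅓) - 18537)*6897 = (-1904 - 18537)*6897 = -20441*6897 = -140981577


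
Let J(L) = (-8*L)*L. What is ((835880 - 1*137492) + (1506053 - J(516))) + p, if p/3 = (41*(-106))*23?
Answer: 4034615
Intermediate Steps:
J(L) = -8*L²
p = -299874 (p = 3*((41*(-106))*23) = 3*(-4346*23) = 3*(-99958) = -299874)
((835880 - 1*137492) + (1506053 - J(516))) + p = ((835880 - 1*137492) + (1506053 - (-8)*516²)) - 299874 = ((835880 - 137492) + (1506053 - (-8)*266256)) - 299874 = (698388 + (1506053 - 1*(-2130048))) - 299874 = (698388 + (1506053 + 2130048)) - 299874 = (698388 + 3636101) - 299874 = 4334489 - 299874 = 4034615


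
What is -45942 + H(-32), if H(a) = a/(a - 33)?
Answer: -2986198/65 ≈ -45942.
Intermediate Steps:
H(a) = a/(-33 + a)
-45942 + H(-32) = -45942 - 32/(-33 - 32) = -45942 - 32/(-65) = -45942 - 32*(-1/65) = -45942 + 32/65 = -2986198/65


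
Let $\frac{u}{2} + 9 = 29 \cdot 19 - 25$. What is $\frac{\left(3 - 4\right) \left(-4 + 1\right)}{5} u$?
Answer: $\frac{3102}{5} \approx 620.4$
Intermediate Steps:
$u = 1034$ ($u = -18 + 2 \left(29 \cdot 19 - 25\right) = -18 + 2 \left(551 - 25\right) = -18 + 2 \cdot 526 = -18 + 1052 = 1034$)
$\frac{\left(3 - 4\right) \left(-4 + 1\right)}{5} u = \frac{\left(3 - 4\right) \left(-4 + 1\right)}{5} \cdot 1034 = \left(-1\right) \left(-3\right) \frac{1}{5} \cdot 1034 = 3 \cdot \frac{1}{5} \cdot 1034 = \frac{3}{5} \cdot 1034 = \frac{3102}{5}$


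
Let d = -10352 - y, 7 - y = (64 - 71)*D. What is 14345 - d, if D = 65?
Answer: 25159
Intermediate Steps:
y = 462 (y = 7 - (64 - 71)*65 = 7 - (-7)*65 = 7 - 1*(-455) = 7 + 455 = 462)
d = -10814 (d = -10352 - 1*462 = -10352 - 462 = -10814)
14345 - d = 14345 - 1*(-10814) = 14345 + 10814 = 25159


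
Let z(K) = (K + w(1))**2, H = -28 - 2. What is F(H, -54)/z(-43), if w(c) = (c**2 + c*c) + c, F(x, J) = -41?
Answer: -41/1600 ≈ -0.025625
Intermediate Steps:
H = -30
w(c) = c + 2*c**2 (w(c) = (c**2 + c**2) + c = 2*c**2 + c = c + 2*c**2)
z(K) = (3 + K)**2 (z(K) = (K + 1*(1 + 2*1))**2 = (K + 1*(1 + 2))**2 = (K + 1*3)**2 = (K + 3)**2 = (3 + K)**2)
F(H, -54)/z(-43) = -41/(3 - 43)**2 = -41/((-40)**2) = -41/1600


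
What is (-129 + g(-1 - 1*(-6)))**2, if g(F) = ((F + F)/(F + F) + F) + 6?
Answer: 13689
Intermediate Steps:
g(F) = 7 + F (g(F) = ((2*F)/((2*F)) + F) + 6 = ((2*F)*(1/(2*F)) + F) + 6 = (1 + F) + 6 = 7 + F)
(-129 + g(-1 - 1*(-6)))**2 = (-129 + (7 + (-1 - 1*(-6))))**2 = (-129 + (7 + (-1 + 6)))**2 = (-129 + (7 + 5))**2 = (-129 + 12)**2 = (-117)**2 = 13689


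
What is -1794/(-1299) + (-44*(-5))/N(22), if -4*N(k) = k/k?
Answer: -380442/433 ≈ -878.62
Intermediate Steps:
N(k) = -¼ (N(k) = -k/(4*k) = -¼*1 = -¼)
-1794/(-1299) + (-44*(-5))/N(22) = -1794/(-1299) + (-44*(-5))/(-¼) = -1794*(-1/1299) + 220*(-4) = 598/433 - 880 = -380442/433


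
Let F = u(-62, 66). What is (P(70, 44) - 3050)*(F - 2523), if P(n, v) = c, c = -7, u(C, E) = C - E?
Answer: 8104107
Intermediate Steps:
F = -128 (F = -62 - 1*66 = -62 - 66 = -128)
P(n, v) = -7
(P(70, 44) - 3050)*(F - 2523) = (-7 - 3050)*(-128 - 2523) = -3057*(-2651) = 8104107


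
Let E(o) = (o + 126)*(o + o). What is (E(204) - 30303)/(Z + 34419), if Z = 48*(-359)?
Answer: 34779/5729 ≈ 6.0707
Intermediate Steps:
Z = -17232
E(o) = 2*o*(126 + o) (E(o) = (126 + o)*(2*o) = 2*o*(126 + o))
(E(204) - 30303)/(Z + 34419) = (2*204*(126 + 204) - 30303)/(-17232 + 34419) = (2*204*330 - 30303)/17187 = (134640 - 30303)*(1/17187) = 104337*(1/17187) = 34779/5729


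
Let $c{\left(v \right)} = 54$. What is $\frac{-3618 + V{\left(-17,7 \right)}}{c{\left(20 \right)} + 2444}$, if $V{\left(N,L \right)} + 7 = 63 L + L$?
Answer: $- \frac{3177}{2498} \approx -1.2718$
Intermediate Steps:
$V{\left(N,L \right)} = -7 + 64 L$ ($V{\left(N,L \right)} = -7 + \left(63 L + L\right) = -7 + 64 L$)
$\frac{-3618 + V{\left(-17,7 \right)}}{c{\left(20 \right)} + 2444} = \frac{-3618 + \left(-7 + 64 \cdot 7\right)}{54 + 2444} = \frac{-3618 + \left(-7 + 448\right)}{2498} = \left(-3618 + 441\right) \frac{1}{2498} = \left(-3177\right) \frac{1}{2498} = - \frac{3177}{2498}$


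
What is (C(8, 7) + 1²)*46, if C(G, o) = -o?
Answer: -276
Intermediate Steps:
(C(8, 7) + 1²)*46 = (-1*7 + 1²)*46 = (-7 + 1)*46 = -6*46 = -276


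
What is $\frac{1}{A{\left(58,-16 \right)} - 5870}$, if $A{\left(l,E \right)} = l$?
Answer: $- \frac{1}{5812} \approx -0.00017206$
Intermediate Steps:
$\frac{1}{A{\left(58,-16 \right)} - 5870} = \frac{1}{58 - 5870} = \frac{1}{-5812} = - \frac{1}{5812}$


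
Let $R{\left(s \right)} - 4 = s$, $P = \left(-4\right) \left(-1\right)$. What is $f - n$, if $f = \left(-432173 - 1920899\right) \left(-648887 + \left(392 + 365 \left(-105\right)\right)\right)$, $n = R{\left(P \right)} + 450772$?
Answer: $1616136460260$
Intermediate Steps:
$P = 4$
$R{\left(s \right)} = 4 + s$
$n = 450780$ ($n = \left(4 + 4\right) + 450772 = 8 + 450772 = 450780$)
$f = 1616136911040$ ($f = - 2353072 \left(-648887 + \left(392 - 38325\right)\right) = - 2353072 \left(-648887 - 37933\right) = \left(-2353072\right) \left(-686820\right) = 1616136911040$)
$f - n = 1616136911040 - 450780 = 1616136460260$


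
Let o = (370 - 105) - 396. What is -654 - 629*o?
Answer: 81745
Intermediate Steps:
o = -131 (o = 265 - 396 = -131)
-654 - 629*o = -654 - 629*(-131) = -654 + 82399 = 81745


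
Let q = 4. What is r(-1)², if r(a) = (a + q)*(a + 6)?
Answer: 225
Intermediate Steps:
r(a) = (4 + a)*(6 + a) (r(a) = (a + 4)*(a + 6) = (4 + a)*(6 + a))
r(-1)² = (24 + (-1)² + 10*(-1))² = (24 + 1 - 10)² = 15² = 225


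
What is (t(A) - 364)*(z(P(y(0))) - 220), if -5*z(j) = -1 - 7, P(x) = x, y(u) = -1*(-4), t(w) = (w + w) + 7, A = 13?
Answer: 361452/5 ≈ 72290.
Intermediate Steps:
t(w) = 7 + 2*w (t(w) = 2*w + 7 = 7 + 2*w)
y(u) = 4
z(j) = 8/5 (z(j) = -(-1 - 7)/5 = -⅕*(-8) = 8/5)
(t(A) - 364)*(z(P(y(0))) - 220) = ((7 + 2*13) - 364)*(8/5 - 220) = ((7 + 26) - 364)*(-1092/5) = (33 - 364)*(-1092/5) = -331*(-1092/5) = 361452/5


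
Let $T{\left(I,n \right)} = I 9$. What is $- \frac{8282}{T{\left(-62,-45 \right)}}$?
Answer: $\frac{4141}{279} \approx 14.842$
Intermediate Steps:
$T{\left(I,n \right)} = 9 I$
$- \frac{8282}{T{\left(-62,-45 \right)}} = - \frac{8282}{9 \left(-62\right)} = - \frac{8282}{-558} = \left(-8282\right) \left(- \frac{1}{558}\right) = \frac{4141}{279}$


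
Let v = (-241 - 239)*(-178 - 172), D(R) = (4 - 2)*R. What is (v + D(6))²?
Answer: 28228032144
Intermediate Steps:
D(R) = 2*R
v = 168000 (v = -480*(-350) = 168000)
(v + D(6))² = (168000 + 2*6)² = (168000 + 12)² = 168012² = 28228032144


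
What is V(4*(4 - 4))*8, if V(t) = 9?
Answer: 72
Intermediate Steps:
V(4*(4 - 4))*8 = 9*8 = 72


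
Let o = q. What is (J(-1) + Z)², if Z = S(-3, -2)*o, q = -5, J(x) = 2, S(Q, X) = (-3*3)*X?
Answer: 7744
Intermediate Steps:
S(Q, X) = -9*X
o = -5
Z = -90 (Z = -9*(-2)*(-5) = 18*(-5) = -90)
(J(-1) + Z)² = (2 - 90)² = (-88)² = 7744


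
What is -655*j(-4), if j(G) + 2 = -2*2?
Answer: 3930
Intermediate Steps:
j(G) = -6 (j(G) = -2 - 2*2 = -2 - 4 = -6)
-655*j(-4) = -655*(-6) = 3930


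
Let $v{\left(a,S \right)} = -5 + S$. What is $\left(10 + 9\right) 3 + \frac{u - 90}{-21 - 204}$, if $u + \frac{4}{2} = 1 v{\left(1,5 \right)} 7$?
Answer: $\frac{12917}{225} \approx 57.409$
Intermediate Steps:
$u = -2$ ($u = -2 + 1 \left(-5 + 5\right) 7 = -2 + 1 \cdot 0 \cdot 7 = -2 + 0 \cdot 7 = -2 + 0 = -2$)
$\left(10 + 9\right) 3 + \frac{u - 90}{-21 - 204} = \left(10 + 9\right) 3 + \frac{-2 - 90}{-21 - 204} = 19 \cdot 3 + \frac{-2 - 90}{-225} = 57 - - \frac{92}{225} = 57 + \frac{92}{225} = \frac{12917}{225}$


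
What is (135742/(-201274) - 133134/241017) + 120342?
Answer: 972964290375451/8085075943 ≈ 1.2034e+5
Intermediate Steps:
(135742/(-201274) - 133134/241017) + 120342 = (135742*(-1/201274) - 133134*1/241017) + 120342 = (-67871/100637 - 44378/80339) + 120342 = -9918757055/8085075943 + 120342 = 972964290375451/8085075943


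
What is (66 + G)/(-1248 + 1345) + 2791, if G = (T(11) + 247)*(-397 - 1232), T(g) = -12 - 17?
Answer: -84329/97 ≈ -869.37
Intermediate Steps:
T(g) = -29
G = -355122 (G = (-29 + 247)*(-397 - 1232) = 218*(-1629) = -355122)
(66 + G)/(-1248 + 1345) + 2791 = (66 - 355122)/(-1248 + 1345) + 2791 = -355056/97 + 2791 = -84329/97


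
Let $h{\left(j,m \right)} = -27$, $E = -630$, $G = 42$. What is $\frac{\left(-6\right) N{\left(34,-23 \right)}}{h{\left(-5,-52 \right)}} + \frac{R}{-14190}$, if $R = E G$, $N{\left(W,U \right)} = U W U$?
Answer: $\frac{17022694}{4257} \approx 3998.8$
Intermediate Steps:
$N{\left(W,U \right)} = W U^{2}$
$R = -26460$ ($R = \left(-630\right) 42 = -26460$)
$\frac{\left(-6\right) N{\left(34,-23 \right)}}{h{\left(-5,-52 \right)}} + \frac{R}{-14190} = \frac{\left(-6\right) 34 \left(-23\right)^{2}}{-27} - \frac{26460}{-14190} = - 6 \cdot 34 \cdot 529 \left(- \frac{1}{27}\right) - - \frac{882}{473} = \left(-6\right) 17986 \left(- \frac{1}{27}\right) + \frac{882}{473} = \left(-107916\right) \left(- \frac{1}{27}\right) + \frac{882}{473} = \frac{35972}{9} + \frac{882}{473} = \frac{17022694}{4257}$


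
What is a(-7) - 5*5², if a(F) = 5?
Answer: -120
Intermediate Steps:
a(-7) - 5*5² = 5 - 5*5² = 5 - 5*25 = 5 - 125 = -120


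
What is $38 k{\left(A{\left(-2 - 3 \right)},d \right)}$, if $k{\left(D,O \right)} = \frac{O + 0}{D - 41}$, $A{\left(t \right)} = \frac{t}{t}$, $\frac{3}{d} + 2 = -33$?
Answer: $\frac{57}{700} \approx 0.081429$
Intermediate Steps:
$d = - \frac{3}{35}$ ($d = \frac{3}{-2 - 33} = \frac{3}{-35} = 3 \left(- \frac{1}{35}\right) = - \frac{3}{35} \approx -0.085714$)
$A{\left(t \right)} = 1$
$k{\left(D,O \right)} = \frac{O}{-41 + D}$
$38 k{\left(A{\left(-2 - 3 \right)},d \right)} = 38 \left(- \frac{3}{35 \left(-41 + 1\right)}\right) = 38 \left(- \frac{3}{35 \left(-40\right)}\right) = 38 \left(\left(- \frac{3}{35}\right) \left(- \frac{1}{40}\right)\right) = 38 \cdot \frac{3}{1400} = \frac{57}{700}$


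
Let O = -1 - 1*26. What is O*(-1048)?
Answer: 28296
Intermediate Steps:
O = -27 (O = -1 - 26 = -27)
O*(-1048) = -27*(-1048) = 28296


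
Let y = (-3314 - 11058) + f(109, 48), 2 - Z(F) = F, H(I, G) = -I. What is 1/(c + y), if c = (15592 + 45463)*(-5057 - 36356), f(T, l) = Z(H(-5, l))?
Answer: -1/2528485090 ≈ -3.9549e-10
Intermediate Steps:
Z(F) = 2 - F
f(T, l) = -3 (f(T, l) = 2 - (-1)*(-5) = 2 - 1*5 = 2 - 5 = -3)
c = -2528470715 (c = 61055*(-41413) = -2528470715)
y = -14375 (y = (-3314 - 11058) - 3 = -14372 - 3 = -14375)
1/(c + y) = 1/(-2528470715 - 14375) = 1/(-2528485090) = -1/2528485090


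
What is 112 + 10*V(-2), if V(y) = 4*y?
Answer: 32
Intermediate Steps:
112 + 10*V(-2) = 112 + 10*(4*(-2)) = 112 + 10*(-8) = 112 - 80 = 32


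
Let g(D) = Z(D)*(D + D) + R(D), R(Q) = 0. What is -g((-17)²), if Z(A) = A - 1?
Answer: -166464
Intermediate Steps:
Z(A) = -1 + A
g(D) = 2*D*(-1 + D) (g(D) = (-1 + D)*(D + D) + 0 = (-1 + D)*(2*D) + 0 = 2*D*(-1 + D) + 0 = 2*D*(-1 + D))
-g((-17)²) = -2*(-17)²*(-1 + (-17)²) = -2*289*(-1 + 289) = -2*289*288 = -1*166464 = -166464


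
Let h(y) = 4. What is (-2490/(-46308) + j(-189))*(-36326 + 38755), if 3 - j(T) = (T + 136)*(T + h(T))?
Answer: -183757301609/7718 ≈ -2.3809e+7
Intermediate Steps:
j(T) = 3 - (4 + T)*(136 + T) (j(T) = 3 - (T + 136)*(T + 4) = 3 - (136 + T)*(4 + T) = 3 - (4 + T)*(136 + T))
(-2490/(-46308) + j(-189))*(-36326 + 38755) = (-2490/(-46308) + (-541 - 1*(-189)² - 140*(-189)))*(-36326 + 38755) = (-2490*(-1/46308) + (-541 - 1*35721 + 26460))*2429 = (415/7718 + (-541 - 35721 + 26460))*2429 = (415/7718 - 9802)*2429 = -75651421/7718*2429 = -183757301609/7718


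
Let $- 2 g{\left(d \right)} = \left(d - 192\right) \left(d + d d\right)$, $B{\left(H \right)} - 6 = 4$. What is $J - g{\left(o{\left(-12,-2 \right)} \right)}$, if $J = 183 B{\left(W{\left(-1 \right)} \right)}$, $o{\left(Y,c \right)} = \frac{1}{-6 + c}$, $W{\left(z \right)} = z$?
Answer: $\frac{1884679}{1024} \approx 1840.5$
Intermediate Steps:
$B{\left(H \right)} = 10$ ($B{\left(H \right)} = 6 + 4 = 10$)
$J = 1830$ ($J = 183 \cdot 10 = 1830$)
$g{\left(d \right)} = - \frac{\left(-192 + d\right) \left(d + d^{2}\right)}{2}$ ($g{\left(d \right)} = - \frac{\left(d - 192\right) \left(d + d d\right)}{2} = - \frac{\left(-192 + d\right) \left(d + d^{2}\right)}{2}$)
$J - g{\left(o{\left(-12,-2 \right)} \right)} = 1830 - \frac{192 - \left(\frac{1}{-6 - 2}\right)^{2} + \frac{191}{-6 - 2}}{2 \left(-6 - 2\right)} = 1830 - \frac{192 - \left(\frac{1}{-8}\right)^{2} + \frac{191}{-8}}{2 \left(-8\right)} = 1830 - \frac{1}{2} \left(- \frac{1}{8}\right) \left(192 - \left(- \frac{1}{8}\right)^{2} + 191 \left(- \frac{1}{8}\right)\right) = 1830 - \frac{1}{2} \left(- \frac{1}{8}\right) \left(192 - \frac{1}{64} - \frac{191}{8}\right) = 1830 - \frac{1}{2} \left(- \frac{1}{8}\right) \frac{10759}{64} = 1830 - - \frac{10759}{1024} = 1830 + \frac{10759}{1024} = \frac{1884679}{1024}$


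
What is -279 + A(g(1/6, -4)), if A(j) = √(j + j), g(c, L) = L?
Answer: -279 + 2*I*√2 ≈ -279.0 + 2.8284*I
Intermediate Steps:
A(j) = √2*√j (A(j) = √(2*j) = √2*√j)
-279 + A(g(1/6, -4)) = -279 + √2*√(-4) = -279 + √2*(2*I) = -279 + 2*I*√2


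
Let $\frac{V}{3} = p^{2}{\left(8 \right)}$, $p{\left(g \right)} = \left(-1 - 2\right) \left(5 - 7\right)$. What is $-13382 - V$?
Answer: $-13490$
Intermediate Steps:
$p{\left(g \right)} = 6$ ($p{\left(g \right)} = \left(-3\right) \left(-2\right) = 6$)
$V = 108$ ($V = 3 \cdot 6^{2} = 3 \cdot 36 = 108$)
$-13382 - V = -13382 - 108 = -13490$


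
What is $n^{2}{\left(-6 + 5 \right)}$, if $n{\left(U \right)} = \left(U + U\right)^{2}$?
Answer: $16$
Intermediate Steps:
$n{\left(U \right)} = 4 U^{2}$ ($n{\left(U \right)} = \left(2 U\right)^{2} = 4 U^{2}$)
$n^{2}{\left(-6 + 5 \right)} = \left(4 \left(-6 + 5\right)^{2}\right)^{2} = \left(4 \left(-1\right)^{2}\right)^{2} = \left(4 \cdot 1\right)^{2} = 4^{2} = 16$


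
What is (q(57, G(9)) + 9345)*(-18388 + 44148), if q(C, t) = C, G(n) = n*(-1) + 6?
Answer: 242195520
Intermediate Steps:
G(n) = 6 - n (G(n) = -n + 6 = 6 - n)
(q(57, G(9)) + 9345)*(-18388 + 44148) = (57 + 9345)*(-18388 + 44148) = 9402*25760 = 242195520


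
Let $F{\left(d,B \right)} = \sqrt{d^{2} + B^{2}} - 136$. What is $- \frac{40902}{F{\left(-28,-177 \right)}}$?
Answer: $- \frac{109072}{267} - \frac{802 \sqrt{32113}}{267} \approx -946.78$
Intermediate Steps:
$F{\left(d,B \right)} = -136 + \sqrt{B^{2} + d^{2}}$ ($F{\left(d,B \right)} = \sqrt{B^{2} + d^{2}} - 136 = -136 + \sqrt{B^{2} + d^{2}}$)
$- \frac{40902}{F{\left(-28,-177 \right)}} = - \frac{40902}{-136 + \sqrt{\left(-177\right)^{2} + \left(-28\right)^{2}}} = - \frac{40902}{-136 + \sqrt{31329 + 784}} = - \frac{40902}{-136 + \sqrt{32113}}$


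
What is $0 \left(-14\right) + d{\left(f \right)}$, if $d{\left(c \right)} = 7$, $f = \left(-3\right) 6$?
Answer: $7$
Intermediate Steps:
$f = -18$
$0 \left(-14\right) + d{\left(f \right)} = 0 \left(-14\right) + 7 = 0 + 7 = 7$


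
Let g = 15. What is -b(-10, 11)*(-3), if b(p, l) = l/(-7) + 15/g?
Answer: -12/7 ≈ -1.7143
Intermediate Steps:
b(p, l) = 1 - l/7 (b(p, l) = l/(-7) + 15/15 = l*(-⅐) + 15*(1/15) = -l/7 + 1 = 1 - l/7)
-b(-10, 11)*(-3) = -(1 - ⅐*11)*(-3) = -(1 - 11/7)*(-3) = -(-4)*(-3)/7 = -1*12/7 = -12/7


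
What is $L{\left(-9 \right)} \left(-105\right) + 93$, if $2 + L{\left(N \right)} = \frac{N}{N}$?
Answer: $198$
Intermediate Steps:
$L{\left(N \right)} = -1$ ($L{\left(N \right)} = -2 + \frac{N}{N} = -2 + 1 = -1$)
$L{\left(-9 \right)} \left(-105\right) + 93 = \left(-1\right) \left(-105\right) + 93 = 105 + 93 = 198$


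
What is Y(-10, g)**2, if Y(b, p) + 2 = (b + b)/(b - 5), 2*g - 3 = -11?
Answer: 4/9 ≈ 0.44444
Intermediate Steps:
g = -4 (g = 3/2 + (1/2)*(-11) = 3/2 - 11/2 = -4)
Y(b, p) = -2 + 2*b/(-5 + b) (Y(b, p) = -2 + (b + b)/(b - 5) = -2 + (2*b)/(-5 + b) = -2 + 2*b/(-5 + b))
Y(-10, g)**2 = (10/(-5 - 10))**2 = (10/(-15))**2 = (10*(-1/15))**2 = (-2/3)**2 = 4/9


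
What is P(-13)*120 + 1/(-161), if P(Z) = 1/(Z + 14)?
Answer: 19319/161 ≈ 119.99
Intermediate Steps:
P(Z) = 1/(14 + Z)
P(-13)*120 + 1/(-161) = 120/(14 - 13) + 1/(-161) = 120/1 - 1/161 = 1*120 - 1/161 = 120 - 1/161 = 19319/161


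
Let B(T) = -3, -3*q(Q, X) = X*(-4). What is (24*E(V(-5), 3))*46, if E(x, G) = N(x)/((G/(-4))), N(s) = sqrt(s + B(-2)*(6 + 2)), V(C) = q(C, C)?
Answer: -2944*I*sqrt(69)/3 ≈ -8151.6*I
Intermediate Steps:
q(Q, X) = 4*X/3 (q(Q, X) = -X*(-4)/3 = -(-4)*X/3 = 4*X/3)
V(C) = 4*C/3
N(s) = sqrt(-24 + s) (N(s) = sqrt(s - 3*(6 + 2)) = sqrt(s - 3*8) = sqrt(s - 24) = sqrt(-24 + s))
E(x, G) = -4*sqrt(-24 + x)/G (E(x, G) = sqrt(-24 + x)/((G/(-4))) = sqrt(-24 + x)/((G*(-1/4))) = sqrt(-24 + x)/((-G/4)) = sqrt(-24 + x)*(-4/G) = -4*sqrt(-24 + x)/G)
(24*E(V(-5), 3))*46 = (24*(-4*sqrt(-24 + (4/3)*(-5))/3))*46 = (24*(-4*1/3*sqrt(-24 - 20/3)))*46 = (24*(-4*1/3*sqrt(-92/3)))*46 = (24*(-4*1/3*2*I*sqrt(69)/3))*46 = (24*(-8*I*sqrt(69)/9))*46 = -64*I*sqrt(69)/3*46 = -2944*I*sqrt(69)/3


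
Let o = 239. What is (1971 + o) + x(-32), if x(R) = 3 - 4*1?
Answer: 2209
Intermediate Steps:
x(R) = -1 (x(R) = 3 - 4 = -1)
(1971 + o) + x(-32) = (1971 + 239) - 1 = 2210 - 1 = 2209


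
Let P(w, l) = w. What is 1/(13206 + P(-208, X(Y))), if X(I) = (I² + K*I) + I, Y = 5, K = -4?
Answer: 1/12998 ≈ 7.6935e-5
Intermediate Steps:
X(I) = I² - 3*I (X(I) = (I² - 4*I) + I = I² - 3*I)
1/(13206 + P(-208, X(Y))) = 1/(13206 - 208) = 1/12998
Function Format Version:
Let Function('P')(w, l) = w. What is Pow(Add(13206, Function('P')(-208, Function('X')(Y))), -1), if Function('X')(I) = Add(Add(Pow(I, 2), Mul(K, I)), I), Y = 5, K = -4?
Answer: Rational(1, 12998) ≈ 7.6935e-5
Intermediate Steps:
Function('X')(I) = Add(Pow(I, 2), Mul(-3, I)) (Function('X')(I) = Add(Add(Pow(I, 2), Mul(-4, I)), I) = Add(Pow(I, 2), Mul(-3, I)))
Pow(Add(13206, Function('P')(-208, Function('X')(Y))), -1) = Pow(Add(13206, -208), -1) = Pow(12998, -1) = Rational(1, 12998)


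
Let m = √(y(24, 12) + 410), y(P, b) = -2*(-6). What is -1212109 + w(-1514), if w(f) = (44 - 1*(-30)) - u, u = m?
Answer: -1212035 - √422 ≈ -1.2121e+6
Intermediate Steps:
y(P, b) = 12
m = √422 (m = √(12 + 410) = √422 ≈ 20.543)
u = √422 ≈ 20.543
w(f) = 74 - √422 (w(f) = (44 - 1*(-30)) - √422 = (44 + 30) - √422 = 74 - √422)
-1212109 + w(-1514) = -1212109 + (74 - √422) = -1212035 - √422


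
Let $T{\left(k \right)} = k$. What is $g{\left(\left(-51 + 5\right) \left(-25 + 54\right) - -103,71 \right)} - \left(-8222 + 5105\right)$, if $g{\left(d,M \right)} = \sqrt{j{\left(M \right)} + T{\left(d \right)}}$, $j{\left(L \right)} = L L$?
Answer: $3117 + \sqrt{3810} \approx 3178.7$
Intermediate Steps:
$j{\left(L \right)} = L^{2}$
$g{\left(d,M \right)} = \sqrt{d + M^{2}}$ ($g{\left(d,M \right)} = \sqrt{M^{2} + d} = \sqrt{d + M^{2}}$)
$g{\left(\left(-51 + 5\right) \left(-25 + 54\right) - -103,71 \right)} - \left(-8222 + 5105\right) = \sqrt{\left(\left(-51 + 5\right) \left(-25 + 54\right) - -103\right) + 71^{2}} - \left(-8222 + 5105\right) = \sqrt{\left(\left(-46\right) 29 + 103\right) + 5041} - -3117 = \sqrt{\left(-1334 + 103\right) + 5041} + 3117 = \sqrt{-1231 + 5041} + 3117 = \sqrt{3810} + 3117 = 3117 + \sqrt{3810}$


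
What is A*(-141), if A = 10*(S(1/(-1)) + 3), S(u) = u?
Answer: -2820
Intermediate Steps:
A = 20 (A = 10*(1/(-1) + 3) = 10*(-1 + 3) = 10*2 = 20)
A*(-141) = 20*(-141) = -2820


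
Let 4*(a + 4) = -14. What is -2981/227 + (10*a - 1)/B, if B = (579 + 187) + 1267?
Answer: -319875/24289 ≈ -13.170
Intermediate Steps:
a = -15/2 (a = -4 + (1/4)*(-14) = -4 - 7/2 = -15/2 ≈ -7.5000)
B = 2033 (B = 766 + 1267 = 2033)
-2981/227 + (10*a - 1)/B = -2981/227 + (10*(-15/2) - 1)/2033 = -2981*1/227 + (-75 - 1)*(1/2033) = -2981/227 - 76*1/2033 = -2981/227 - 4/107 = -319875/24289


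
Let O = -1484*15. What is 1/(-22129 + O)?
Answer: -1/44389 ≈ -2.2528e-5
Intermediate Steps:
O = -22260
1/(-22129 + O) = 1/(-22129 - 22260) = 1/(-44389) = -1/44389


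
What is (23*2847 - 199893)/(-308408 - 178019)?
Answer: 5844/21149 ≈ 0.27633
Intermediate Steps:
(23*2847 - 199893)/(-308408 - 178019) = (65481 - 199893)/(-486427) = -134412*(-1/486427) = 5844/21149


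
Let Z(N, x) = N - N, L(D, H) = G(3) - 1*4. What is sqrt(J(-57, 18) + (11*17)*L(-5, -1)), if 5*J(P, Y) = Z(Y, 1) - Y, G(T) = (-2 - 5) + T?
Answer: I*sqrt(37490)/5 ≈ 38.725*I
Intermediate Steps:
G(T) = -7 + T
L(D, H) = -8 (L(D, H) = (-7 + 3) - 1*4 = -4 - 4 = -8)
Z(N, x) = 0
J(P, Y) = -Y/5 (J(P, Y) = (0 - Y)/5 = (-Y)/5 = -Y/5)
sqrt(J(-57, 18) + (11*17)*L(-5, -1)) = sqrt(-1/5*18 + (11*17)*(-8)) = sqrt(-18/5 + 187*(-8)) = sqrt(-18/5 - 1496) = sqrt(-7498/5) = I*sqrt(37490)/5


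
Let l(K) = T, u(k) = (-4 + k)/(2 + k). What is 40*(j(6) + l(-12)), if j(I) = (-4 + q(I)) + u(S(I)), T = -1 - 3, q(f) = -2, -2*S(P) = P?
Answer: -120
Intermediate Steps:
S(P) = -P/2
T = -4
u(k) = (-4 + k)/(2 + k)
l(K) = -4
j(I) = -6 + (-4 - I/2)/(2 - I/2) (j(I) = (-4 - 2) + (-4 - I/2)/(2 - I/2) = -6 + (-4 - I/2)/(2 - I/2))
40*(j(6) + l(-12)) = 40*((32 - 5*6)/(-4 + 6) - 4) = 40*((32 - 30)/2 - 4) = 40*((½)*2 - 4) = 40*(1 - 4) = 40*(-3) = -120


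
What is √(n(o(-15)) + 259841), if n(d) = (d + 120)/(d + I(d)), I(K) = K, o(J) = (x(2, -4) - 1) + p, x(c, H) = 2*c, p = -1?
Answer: 7*√21214/2 ≈ 509.78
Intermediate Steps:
o(J) = 2 (o(J) = (2*2 - 1) - 1 = (4 - 1) - 1 = 3 - 1 = 2)
n(d) = (120 + d)/(2*d) (n(d) = (d + 120)/(d + d) = (120 + d)/((2*d)) = (120 + d)*(1/(2*d)) = (120 + d)/(2*d))
√(n(o(-15)) + 259841) = √((½)*(120 + 2)/2 + 259841) = √((½)*(½)*122 + 259841) = √(61/2 + 259841) = √(519743/2) = 7*√21214/2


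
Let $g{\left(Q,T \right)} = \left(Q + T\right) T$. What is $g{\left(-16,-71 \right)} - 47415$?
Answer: $-41238$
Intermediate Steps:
$g{\left(Q,T \right)} = T \left(Q + T\right)$
$g{\left(-16,-71 \right)} - 47415 = - 71 \left(-16 - 71\right) - 47415 = \left(-71\right) \left(-87\right) - 47415 = 6177 - 47415 = -41238$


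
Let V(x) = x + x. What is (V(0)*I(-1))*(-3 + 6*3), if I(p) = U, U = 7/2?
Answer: 0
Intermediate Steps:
V(x) = 2*x
U = 7/2 (U = 7*(½) = 7/2 ≈ 3.5000)
I(p) = 7/2
(V(0)*I(-1))*(-3 + 6*3) = ((2*0)*(7/2))*(-3 + 6*3) = (0*(7/2))*(-3 + 18) = 0*15 = 0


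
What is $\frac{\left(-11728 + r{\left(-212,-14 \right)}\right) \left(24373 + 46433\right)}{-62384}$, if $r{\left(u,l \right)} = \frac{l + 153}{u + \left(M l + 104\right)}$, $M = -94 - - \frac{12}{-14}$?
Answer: $\frac{72363838209}{5436320} \approx 13311.0$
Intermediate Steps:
$M = - \frac{664}{7}$ ($M = -94 - \left(-12\right) \left(- \frac{1}{14}\right) = -94 - \frac{6}{7} = - \frac{664}{7} \approx -94.857$)
$r{\left(u,l \right)} = \frac{153 + l}{104 + u - \frac{664 l}{7}}$ ($r{\left(u,l \right)} = \frac{l + 153}{u - \left(-104 + \frac{664 l}{7}\right)} = \frac{153 + l}{u - \left(-104 + \frac{664 l}{7}\right)} = \frac{153 + l}{104 + u - \frac{664 l}{7}}$)
$\frac{\left(-11728 + r{\left(-212,-14 \right)}\right) \left(24373 + 46433\right)}{-62384} = \frac{\left(-11728 + \frac{7 \left(153 - 14\right)}{728 - -9296 + 7 \left(-212\right)}\right) \left(24373 + 46433\right)}{-62384} = \left(-11728 + 7 \frac{1}{728 + 9296 - 1484} \cdot 139\right) 70806 \left(- \frac{1}{62384}\right) = \left(-11728 + 7 \cdot \frac{1}{8540} \cdot 139\right) 70806 \left(- \frac{1}{62384}\right) = \left(-11728 + \frac{139}{1220}\right) 70806 \left(- \frac{1}{62384}\right) = \left(- \frac{14308021}{1220}\right) 70806 \left(- \frac{1}{62384}\right) = \left(- \frac{506546867463}{610}\right) \left(- \frac{1}{62384}\right) = \frac{72363838209}{5436320}$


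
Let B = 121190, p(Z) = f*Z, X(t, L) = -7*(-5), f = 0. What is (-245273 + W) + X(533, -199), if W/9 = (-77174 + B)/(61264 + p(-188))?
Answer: -134141649/547 ≈ -2.4523e+5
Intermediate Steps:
X(t, L) = 35
p(Z) = 0 (p(Z) = 0*Z = 0)
W = 3537/547 (W = 9*((-77174 + 121190)/(61264 + 0)) = 9*(44016/61264) = 9*(44016*(1/61264)) = 9*(393/547) = 3537/547 ≈ 6.4662)
(-245273 + W) + X(533, -199) = (-245273 + 3537/547) + 35 = -134160794/547 + 35 = -134141649/547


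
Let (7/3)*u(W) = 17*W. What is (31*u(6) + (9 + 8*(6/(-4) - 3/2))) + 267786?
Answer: 1883883/7 ≈ 2.6913e+5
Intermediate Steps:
u(W) = 51*W/7 (u(W) = 3*(17*W)/7 = 51*W/7)
(31*u(6) + (9 + 8*(6/(-4) - 3/2))) + 267786 = (31*((51/7)*6) + (9 + 8*(6/(-4) - 3/2))) + 267786 = (31*(306/7) + (9 + 8*(6*(-¼) - 3*½))) + 267786 = (9486/7 + (9 + 8*(-3/2 - 3/2))) + 267786 = (9486/7 + (9 + 8*(-3))) + 267786 = (9486/7 + (9 - 24)) + 267786 = (9486/7 - 15) + 267786 = 9381/7 + 267786 = 1883883/7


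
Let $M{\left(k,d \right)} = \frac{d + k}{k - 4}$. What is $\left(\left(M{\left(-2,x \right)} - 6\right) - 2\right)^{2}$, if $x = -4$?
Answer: $49$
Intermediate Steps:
$M{\left(k,d \right)} = \frac{d + k}{-4 + k}$
$\left(\left(M{\left(-2,x \right)} - 6\right) - 2\right)^{2} = \left(\left(\frac{-4 - 2}{-4 - 2} - 6\right) - 2\right)^{2} = \left(\left(\frac{1}{-6} \left(-6\right) - 6\right) + \left(-4 + 2\right)\right)^{2} = \left(\left(\left(- \frac{1}{6}\right) \left(-6\right) - 6\right) - 2\right)^{2} = \left(\left(1 - 6\right) - 2\right)^{2} = \left(-5 - 2\right)^{2} = \left(-7\right)^{2} = 49$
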